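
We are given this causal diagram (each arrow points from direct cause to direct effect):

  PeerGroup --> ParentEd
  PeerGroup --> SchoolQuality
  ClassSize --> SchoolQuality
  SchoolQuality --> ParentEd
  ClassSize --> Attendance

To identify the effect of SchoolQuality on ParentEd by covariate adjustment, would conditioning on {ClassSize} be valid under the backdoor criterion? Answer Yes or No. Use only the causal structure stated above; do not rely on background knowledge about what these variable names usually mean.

Backdoor paths from SchoolQuality to ParentEd (paths whose first edge points into SchoolQuality):
  P1: SchoolQuality <- PeerGroup -> ParentEd
Condition 1 (no descendant of SchoolQuality in the set): holds — descendants of SchoolQuality are {ParentEd}; none are in {ClassSize}.
Condition 2 (every backdoor path blocked by {ClassSize}):
  P1: open — no interior node is in the conditioning set.
{ClassSize} does not satisfy the backdoor criterion.

No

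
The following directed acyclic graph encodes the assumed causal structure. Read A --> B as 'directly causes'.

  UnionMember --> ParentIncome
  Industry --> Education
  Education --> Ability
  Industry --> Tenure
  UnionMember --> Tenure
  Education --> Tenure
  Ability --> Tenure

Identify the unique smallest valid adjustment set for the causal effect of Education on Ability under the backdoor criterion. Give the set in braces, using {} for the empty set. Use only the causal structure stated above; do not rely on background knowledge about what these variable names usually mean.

{}

Variables eligible for adjustment (non-descendants of Education, excluding Education and Ability): {Industry, ParentIncome, UnionMember}.
Backdoor paths from Education to Ability:
  P1: Education <- Industry -> Tenure <- Ability
Each backdoor path contains an unconditioned collider, so every path is already blocked with the empty conditioning set:
  P1: blocked at collider Tenure (neither it nor any descendant is in the conditioning set).
The empty set is therefore the unique smallest valid set.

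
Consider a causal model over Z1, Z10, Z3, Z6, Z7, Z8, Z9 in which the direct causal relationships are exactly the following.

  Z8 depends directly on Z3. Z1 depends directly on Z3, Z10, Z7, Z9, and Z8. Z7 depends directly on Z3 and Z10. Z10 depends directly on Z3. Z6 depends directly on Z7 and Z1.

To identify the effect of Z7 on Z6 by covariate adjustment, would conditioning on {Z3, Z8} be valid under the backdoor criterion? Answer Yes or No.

No

Backdoor paths from Z7 to Z6 (paths whose first edge points into Z7):
  P1: Z7 <- Z3 -> Z10 -> Z1 -> Z6
  P2: Z7 <- Z3 -> Z8 -> Z1 -> Z6
  P3: Z7 <- Z3 -> Z1 -> Z6
  P4: Z7 <- Z10 <- Z3 -> Z8 -> Z1 -> Z6
  P5: Z7 <- Z10 <- Z3 -> Z1 -> Z6
  P6: Z7 <- Z10 -> Z1 -> Z6
Condition 1 (no descendant of Z7 in the set): holds — descendants of Z7 are {Z1, Z6}; none are in {Z3, Z8}.
Condition 2 (every backdoor path blocked by {Z3, Z8}):
  P1: blocked at fork node Z3 ∈ conditioning set.
  P2: blocked at fork node Z3 ∈ conditioning set.
  P3: blocked at fork node Z3 ∈ conditioning set.
  P4: blocked at fork node Z3 ∈ conditioning set.
  P5: blocked at fork node Z3 ∈ conditioning set.
  P6: open — no interior node is in the conditioning set.
{Z3, Z8} does not satisfy the backdoor criterion.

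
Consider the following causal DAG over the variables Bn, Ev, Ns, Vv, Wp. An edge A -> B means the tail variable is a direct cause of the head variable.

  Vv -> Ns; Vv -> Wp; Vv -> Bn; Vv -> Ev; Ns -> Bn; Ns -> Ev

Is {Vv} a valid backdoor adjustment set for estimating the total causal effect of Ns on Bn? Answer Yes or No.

Backdoor paths from Ns to Bn (paths whose first edge points into Ns):
  P1: Ns <- Vv -> Bn
Condition 1 (no descendant of Ns in the set): holds — descendants of Ns are {Bn, Ev}; none are in {Vv}.
Condition 2 (every backdoor path blocked by {Vv}):
  P1: blocked at fork node Vv ∈ conditioning set.
{Vv} satisfies the backdoor criterion.

Yes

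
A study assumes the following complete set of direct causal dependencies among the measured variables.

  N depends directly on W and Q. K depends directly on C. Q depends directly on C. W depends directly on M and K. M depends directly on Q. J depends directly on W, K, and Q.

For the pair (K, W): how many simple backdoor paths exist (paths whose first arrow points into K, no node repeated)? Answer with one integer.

A backdoor path from K to W is any simple undirected path whose first edge points into K (i.e. leaves K via a parent).
Parents of K: {C}.
Enumerating:
  P1: K <- C -> Q -> M -> W
  P2: K <- C -> Q -> N <- W
  P3: K <- C -> Q -> J <- W
That exhausts the simple backdoor paths. Count: 3.

3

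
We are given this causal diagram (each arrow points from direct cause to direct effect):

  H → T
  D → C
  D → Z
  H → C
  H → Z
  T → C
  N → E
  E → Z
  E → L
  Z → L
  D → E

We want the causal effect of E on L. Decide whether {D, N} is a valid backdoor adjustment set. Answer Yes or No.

Backdoor paths from E to L (paths whose first edge points into E):
  P1: E <- D -> Z -> L
  P2: E <- D -> C <- H -> Z -> L
  P3: E <- D -> C <- T <- H -> Z -> L
Condition 1 (no descendant of E in the set): holds — descendants of E are {L, Z}; none are in {D, N}.
Condition 2 (every backdoor path blocked by {D, N}):
  P1: blocked at fork node D ∈ conditioning set.
  P2: blocked at fork node D ∈ conditioning set.
  P3: blocked at fork node D ∈ conditioning set.
{D, N} satisfies the backdoor criterion.

Yes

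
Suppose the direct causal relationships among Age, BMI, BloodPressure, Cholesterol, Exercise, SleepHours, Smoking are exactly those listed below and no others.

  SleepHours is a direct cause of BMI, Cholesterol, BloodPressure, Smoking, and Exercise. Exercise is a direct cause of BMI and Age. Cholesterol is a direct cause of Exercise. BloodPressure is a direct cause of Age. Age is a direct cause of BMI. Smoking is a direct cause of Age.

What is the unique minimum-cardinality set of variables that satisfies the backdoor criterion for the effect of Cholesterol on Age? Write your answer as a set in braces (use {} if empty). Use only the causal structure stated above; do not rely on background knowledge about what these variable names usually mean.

{SleepHours}

Variables eligible for adjustment (non-descendants of Cholesterol, excluding Cholesterol and Age): {BloodPressure, SleepHours, Smoking}.
Backdoor paths from Cholesterol to Age:
  P1: Cholesterol <- SleepHours -> Exercise -> Age
  P2: Cholesterol <- SleepHours -> Exercise -> BMI <- Age
  P3: Cholesterol <- SleepHours -> BloodPressure -> Age
  P4: Cholesterol <- SleepHours -> Smoking -> Age
  P5: Cholesterol <- SleepHours -> BMI <- Exercise -> Age
  P6: Cholesterol <- SleepHours -> BMI <- Age
The empty set is not sufficient: P1 (Cholesterol <- SleepHours -> Exercise -> Age) has no collider blocking it and no conditioned non-collider, so it is open.
Try {SleepHours}:
  P1: blocked at fork node SleepHours ∈ conditioning set.
  P2: blocked at fork node SleepHours ∈ conditioning set.
  P3: blocked at fork node SleepHours ∈ conditioning set.
  P4: blocked at fork node SleepHours ∈ conditioning set.
  P5: blocked at fork node SleepHours ∈ conditioning set.
  P6: blocked at fork node SleepHours ∈ conditioning set.
{SleepHours} contains no descendant of Cholesterol and blocks every backdoor path.
No other singleton works — e.g. {BloodPressure} leaves P1 open — so {SleepHours} is the unique smallest valid adjustment set.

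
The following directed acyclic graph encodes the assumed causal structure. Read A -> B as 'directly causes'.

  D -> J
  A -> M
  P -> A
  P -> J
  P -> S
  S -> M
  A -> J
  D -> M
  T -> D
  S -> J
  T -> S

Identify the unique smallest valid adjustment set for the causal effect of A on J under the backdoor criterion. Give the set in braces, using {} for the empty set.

{P}

Variables eligible for adjustment (non-descendants of A, excluding A and J): {D, P, S, T}.
Backdoor paths from A to J:
  P1: A <- P -> S <- T -> D -> J
  P2: A <- P -> S -> M <- D -> J
  P3: A <- P -> S -> J
  P4: A <- P -> J
The empty set is not sufficient: P3 (A <- P -> S -> J) has no collider blocking it and no conditioned non-collider, so it is open.
Try {P}:
  P1: blocked at fork node P ∈ conditioning set.
  P2: blocked at fork node P ∈ conditioning set.
  P3: blocked at fork node P ∈ conditioning set.
  P4: blocked at fork node P ∈ conditioning set.
{P} contains no descendant of A and blocks every backdoor path.
No other singleton works — e.g. {T} leaves P3 open — so {P} is the unique smallest valid adjustment set.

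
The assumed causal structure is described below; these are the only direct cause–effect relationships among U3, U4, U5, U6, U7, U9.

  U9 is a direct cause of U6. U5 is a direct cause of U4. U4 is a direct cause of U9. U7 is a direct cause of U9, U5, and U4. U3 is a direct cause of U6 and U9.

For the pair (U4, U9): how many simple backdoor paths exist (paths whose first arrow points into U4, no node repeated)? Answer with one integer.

2

A backdoor path from U4 to U9 is any simple undirected path whose first edge points into U4 (i.e. leaves U4 via a parent).
Parents of U4: {U5, U7}.
Enumerating:
  P1: U4 <- U7 -> U9
  P2: U4 <- U5 <- U7 -> U9
That exhausts the simple backdoor paths. Count: 2.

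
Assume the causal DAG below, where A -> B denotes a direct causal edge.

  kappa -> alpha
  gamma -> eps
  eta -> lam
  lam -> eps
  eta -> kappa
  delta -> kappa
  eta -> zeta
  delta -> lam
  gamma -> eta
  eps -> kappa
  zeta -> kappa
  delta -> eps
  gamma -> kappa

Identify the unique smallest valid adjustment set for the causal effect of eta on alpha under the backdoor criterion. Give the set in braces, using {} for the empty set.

{gamma}

Variables eligible for adjustment (non-descendants of eta, excluding eta and alpha): {delta, gamma}.
Backdoor paths from eta to alpha:
  P1: eta <- gamma -> eps <- delta -> kappa -> alpha
  P2: eta <- gamma -> eps <- lam <- delta -> kappa -> alpha
  P3: eta <- gamma -> eps -> kappa -> alpha
  P4: eta <- gamma -> kappa -> alpha
The empty set is not sufficient: P3 (eta <- gamma -> eps -> kappa -> alpha) has no collider blocking it and no conditioned non-collider, so it is open.
Try {gamma}:
  P1: blocked at fork node gamma ∈ conditioning set.
  P2: blocked at fork node gamma ∈ conditioning set.
  P3: blocked at fork node gamma ∈ conditioning set.
  P4: blocked at fork node gamma ∈ conditioning set.
{gamma} contains no descendant of eta and blocks every backdoor path.
No other singleton works — e.g. {delta} leaves P3 open — so {gamma} is the unique smallest valid adjustment set.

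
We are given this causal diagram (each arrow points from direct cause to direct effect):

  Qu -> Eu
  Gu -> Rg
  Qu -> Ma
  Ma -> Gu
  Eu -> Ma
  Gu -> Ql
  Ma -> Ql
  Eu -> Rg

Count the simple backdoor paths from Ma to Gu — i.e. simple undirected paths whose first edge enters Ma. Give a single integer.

2

A backdoor path from Ma to Gu is any simple undirected path whose first edge points into Ma (i.e. leaves Ma via a parent).
Parents of Ma: {Eu, Qu}.
Enumerating:
  P1: Ma <- Qu -> Eu -> Rg <- Gu
  P2: Ma <- Eu -> Rg <- Gu
That exhausts the simple backdoor paths. Count: 2.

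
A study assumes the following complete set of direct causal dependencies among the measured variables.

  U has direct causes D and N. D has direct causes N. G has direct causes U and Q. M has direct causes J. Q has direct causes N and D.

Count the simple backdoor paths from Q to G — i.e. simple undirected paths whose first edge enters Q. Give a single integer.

A backdoor path from Q to G is any simple undirected path whose first edge points into Q (i.e. leaves Q via a parent).
Parents of Q: {D, N}.
Enumerating:
  P1: Q <- N -> D -> U -> G
  P2: Q <- N -> U -> G
  P3: Q <- D <- N -> U -> G
  P4: Q <- D -> U -> G
That exhausts the simple backdoor paths. Count: 4.

4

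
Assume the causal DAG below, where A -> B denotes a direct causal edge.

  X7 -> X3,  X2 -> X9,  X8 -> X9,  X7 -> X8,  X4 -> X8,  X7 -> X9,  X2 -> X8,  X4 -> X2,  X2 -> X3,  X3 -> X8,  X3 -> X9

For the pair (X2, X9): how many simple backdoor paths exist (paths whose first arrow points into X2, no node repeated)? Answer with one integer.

5

A backdoor path from X2 to X9 is any simple undirected path whose first edge points into X2 (i.e. leaves X2 via a parent).
Parents of X2: {X4}.
Enumerating:
  P1: X2 <- X4 -> X8 <- X7 -> X3 -> X9
  P2: X2 <- X4 -> X8 <- X7 -> X9
  P3: X2 <- X4 -> X8 <- X3 <- X7 -> X9
  P4: X2 <- X4 -> X8 <- X3 -> X9
  P5: X2 <- X4 -> X8 -> X9
That exhausts the simple backdoor paths. Count: 5.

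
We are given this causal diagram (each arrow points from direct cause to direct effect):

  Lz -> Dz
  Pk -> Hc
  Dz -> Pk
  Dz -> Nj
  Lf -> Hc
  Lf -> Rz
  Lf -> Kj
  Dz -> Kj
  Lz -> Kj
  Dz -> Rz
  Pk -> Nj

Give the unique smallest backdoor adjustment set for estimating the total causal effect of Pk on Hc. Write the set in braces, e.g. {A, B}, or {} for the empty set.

Variables eligible for adjustment (non-descendants of Pk, excluding Pk and Hc): {Dz, Kj, Lf, Lz, Rz}.
Backdoor paths from Pk to Hc:
  P1: Pk <- Dz <- Lz -> Kj <- Lf -> Hc
  P2: Pk <- Dz -> Kj <- Lf -> Hc
  P3: Pk <- Dz -> Rz <- Lf -> Hc
Each backdoor path contains an unconditioned collider, so every path is already blocked with the empty conditioning set:
  P1: blocked at collider Kj (neither it nor any descendant is in the conditioning set).
  P2: blocked at collider Kj (neither it nor any descendant is in the conditioning set).
  P3: blocked at collider Rz (neither it nor any descendant is in the conditioning set).
The empty set is therefore the unique smallest valid set.

{}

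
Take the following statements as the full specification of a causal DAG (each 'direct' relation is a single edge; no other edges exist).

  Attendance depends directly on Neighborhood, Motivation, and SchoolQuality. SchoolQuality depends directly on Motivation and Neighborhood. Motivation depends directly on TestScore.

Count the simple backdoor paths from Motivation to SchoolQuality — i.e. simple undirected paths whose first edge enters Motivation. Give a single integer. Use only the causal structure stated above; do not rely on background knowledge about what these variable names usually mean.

0

A backdoor path from Motivation to SchoolQuality is any simple undirected path whose first edge points into Motivation (i.e. leaves Motivation via a parent).
Parents of Motivation: {TestScore}.
No simple path from any parent of Motivation reaches SchoolQuality without revisiting Motivation, so there are no backdoor paths.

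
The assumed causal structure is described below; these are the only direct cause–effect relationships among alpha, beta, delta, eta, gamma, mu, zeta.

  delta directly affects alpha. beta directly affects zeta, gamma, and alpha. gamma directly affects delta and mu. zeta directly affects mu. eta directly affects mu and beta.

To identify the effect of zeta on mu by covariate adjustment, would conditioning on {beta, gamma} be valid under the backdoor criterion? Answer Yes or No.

Backdoor paths from zeta to mu (paths whose first edge points into zeta):
  P1: zeta <- beta <- eta -> mu
  P2: zeta <- beta -> gamma -> mu
  P3: zeta <- beta -> alpha <- delta <- gamma -> mu
Condition 1 (no descendant of zeta in the set): holds — descendants of zeta are {mu}; none are in {beta, gamma}.
Condition 2 (every backdoor path blocked by {beta, gamma}):
  P1: blocked at chain node beta ∈ conditioning set.
  P2: blocked at fork node beta ∈ conditioning set.
  P3: blocked at fork node beta ∈ conditioning set.
{beta, gamma} satisfies the backdoor criterion.

Yes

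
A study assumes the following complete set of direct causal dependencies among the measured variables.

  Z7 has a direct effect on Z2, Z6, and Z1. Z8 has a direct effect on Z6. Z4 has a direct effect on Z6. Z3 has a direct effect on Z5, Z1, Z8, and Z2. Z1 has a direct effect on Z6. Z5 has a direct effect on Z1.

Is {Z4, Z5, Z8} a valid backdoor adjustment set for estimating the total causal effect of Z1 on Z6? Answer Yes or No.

No

Backdoor paths from Z1 to Z6 (paths whose first edge points into Z1):
  P1: Z1 <- Z7 -> Z6
  P2: Z1 <- Z7 -> Z2 <- Z3 -> Z8 -> Z6
  P3: Z1 <- Z3 -> Z8 -> Z6
  P4: Z1 <- Z3 -> Z2 <- Z7 -> Z6
  P5: Z1 <- Z5 <- Z3 -> Z8 -> Z6
  P6: Z1 <- Z5 <- Z3 -> Z2 <- Z7 -> Z6
Condition 1 (no descendant of Z1 in the set): holds — descendants of Z1 are {Z6}; none are in {Z4, Z5, Z8}.
Condition 2 (every backdoor path blocked by {Z4, Z5, Z8}):
  P1: open — no interior node is in the conditioning set.
  P2: blocked at collider Z2 (neither it nor any descendant is in the conditioning set).
  P3: blocked at chain node Z8 ∈ conditioning set.
  P4: blocked at collider Z2 (neither it nor any descendant is in the conditioning set).
  P5: blocked at chain node Z5 ∈ conditioning set.
  P6: blocked at chain node Z5 ∈ conditioning set.
{Z4, Z5, Z8} does not satisfy the backdoor criterion.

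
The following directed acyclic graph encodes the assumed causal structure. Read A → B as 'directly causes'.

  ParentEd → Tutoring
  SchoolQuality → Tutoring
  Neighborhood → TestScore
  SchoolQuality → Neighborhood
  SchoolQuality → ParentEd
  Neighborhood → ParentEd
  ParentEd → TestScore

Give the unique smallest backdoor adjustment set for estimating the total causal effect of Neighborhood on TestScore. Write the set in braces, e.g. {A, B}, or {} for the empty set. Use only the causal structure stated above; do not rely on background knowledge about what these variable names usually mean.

Variables eligible for adjustment (non-descendants of Neighborhood, excluding Neighborhood and TestScore): {SchoolQuality}.
Backdoor paths from Neighborhood to TestScore:
  P1: Neighborhood <- SchoolQuality -> ParentEd -> TestScore
  P2: Neighborhood <- SchoolQuality -> Tutoring <- ParentEd -> TestScore
The empty set is not sufficient: P1 (Neighborhood <- SchoolQuality -> ParentEd -> TestScore) has no collider blocking it and no conditioned non-collider, so it is open.
Try {SchoolQuality}:
  P1: blocked at fork node SchoolQuality ∈ conditioning set.
  P2: blocked at fork node SchoolQuality ∈ conditioning set.
{SchoolQuality} contains no descendant of Neighborhood and blocks every backdoor path.
{SchoolQuality} is the unique smallest valid adjustment set.

{SchoolQuality}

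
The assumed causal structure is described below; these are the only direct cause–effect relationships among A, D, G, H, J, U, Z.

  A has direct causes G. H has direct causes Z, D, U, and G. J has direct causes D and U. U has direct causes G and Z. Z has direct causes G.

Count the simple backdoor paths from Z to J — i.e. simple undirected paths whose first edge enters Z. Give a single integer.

4

A backdoor path from Z to J is any simple undirected path whose first edge points into Z (i.e. leaves Z via a parent).
Parents of Z: {G}.
Enumerating:
  P1: Z <- G -> U -> H <- D -> J
  P2: Z <- G -> U -> J
  P3: Z <- G -> H <- D -> J
  P4: Z <- G -> H <- U -> J
That exhausts the simple backdoor paths. Count: 4.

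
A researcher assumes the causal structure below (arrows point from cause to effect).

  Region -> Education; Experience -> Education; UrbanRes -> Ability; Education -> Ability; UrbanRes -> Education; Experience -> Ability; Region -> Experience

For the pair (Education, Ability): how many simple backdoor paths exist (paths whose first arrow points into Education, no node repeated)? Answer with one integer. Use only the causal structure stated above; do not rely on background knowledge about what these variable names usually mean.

A backdoor path from Education to Ability is any simple undirected path whose first edge points into Education (i.e. leaves Education via a parent).
Parents of Education: {Experience, Region, UrbanRes}.
Enumerating:
  P1: Education <- UrbanRes -> Ability
  P2: Education <- Region -> Experience -> Ability
  P3: Education <- Experience -> Ability
That exhausts the simple backdoor paths. Count: 3.

3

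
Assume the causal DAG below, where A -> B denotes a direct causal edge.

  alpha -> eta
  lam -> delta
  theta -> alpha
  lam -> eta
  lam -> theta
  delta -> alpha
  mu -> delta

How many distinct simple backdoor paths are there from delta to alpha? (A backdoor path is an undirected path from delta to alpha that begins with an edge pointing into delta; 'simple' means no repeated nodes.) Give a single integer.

A backdoor path from delta to alpha is any simple undirected path whose first edge points into delta (i.e. leaves delta via a parent).
Parents of delta: {lam, mu}.
Enumerating:
  P1: delta <- lam -> theta -> alpha
  P2: delta <- lam -> eta <- alpha
That exhausts the simple backdoor paths. Count: 2.

2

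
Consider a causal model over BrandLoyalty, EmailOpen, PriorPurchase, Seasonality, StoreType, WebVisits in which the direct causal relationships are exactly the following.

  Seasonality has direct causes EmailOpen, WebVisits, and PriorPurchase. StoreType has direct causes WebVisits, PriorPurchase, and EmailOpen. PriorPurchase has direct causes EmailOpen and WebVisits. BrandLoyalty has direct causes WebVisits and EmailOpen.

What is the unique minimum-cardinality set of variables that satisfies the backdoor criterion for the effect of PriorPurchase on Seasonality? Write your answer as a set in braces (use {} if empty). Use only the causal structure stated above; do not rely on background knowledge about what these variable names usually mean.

Variables eligible for adjustment (non-descendants of PriorPurchase, excluding PriorPurchase and Seasonality): {BrandLoyalty, EmailOpen, WebVisits}.
Backdoor paths from PriorPurchase to Seasonality:
  P1: PriorPurchase <- EmailOpen -> Seasonality
  P2: PriorPurchase <- EmailOpen -> StoreType <- WebVisits -> Seasonality
  P3: PriorPurchase <- EmailOpen -> BrandLoyalty <- WebVisits -> Seasonality
  P4: PriorPurchase <- WebVisits -> Seasonality
  P5: PriorPurchase <- WebVisits -> StoreType <- EmailOpen -> Seasonality
  P6: PriorPurchase <- WebVisits -> BrandLoyalty <- EmailOpen -> Seasonality
The empty set is not sufficient: P1 (PriorPurchase <- EmailOpen -> Seasonality) has no collider blocking it and no conditioned non-collider, so it is open.
Try {EmailOpen, WebVisits}:
  P1: blocked at fork node EmailOpen ∈ conditioning set.
  P2: blocked at fork node EmailOpen ∈ conditioning set.
  P3: blocked at fork node EmailOpen ∈ conditioning set.
  P4: blocked at fork node WebVisits ∈ conditioning set.
  P5: blocked at fork node WebVisits ∈ conditioning set.
  P6: blocked at fork node WebVisits ∈ conditioning set.
{EmailOpen, WebVisits} contains no descendant of PriorPurchase and blocks every backdoor path.
Every element of {EmailOpen, WebVisits} is needed (dropping EmailOpen leaves P1 open; dropping WebVisits leaves P4 open), so no proper subset is valid.
Among all size-2 subsets of the eligible variables, only {EmailOpen, WebVisits} blocks every backdoor path, so it is the unique smallest valid adjustment set.

{EmailOpen, WebVisits}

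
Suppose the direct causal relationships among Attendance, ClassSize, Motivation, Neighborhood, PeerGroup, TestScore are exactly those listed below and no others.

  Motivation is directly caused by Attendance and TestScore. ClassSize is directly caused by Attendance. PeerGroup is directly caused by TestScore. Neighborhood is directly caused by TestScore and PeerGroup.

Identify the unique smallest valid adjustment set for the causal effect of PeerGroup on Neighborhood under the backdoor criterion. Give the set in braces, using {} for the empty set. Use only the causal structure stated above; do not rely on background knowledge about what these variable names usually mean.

Variables eligible for adjustment (non-descendants of PeerGroup, excluding PeerGroup and Neighborhood): {Attendance, ClassSize, Motivation, TestScore}.
Backdoor paths from PeerGroup to Neighborhood:
  P1: PeerGroup <- TestScore -> Neighborhood
The empty set is not sufficient: P1 (PeerGroup <- TestScore -> Neighborhood) has no collider blocking it and no conditioned non-collider, so it is open.
Try {TestScore}:
  P1: blocked at fork node TestScore ∈ conditioning set.
{TestScore} contains no descendant of PeerGroup and blocks every backdoor path.
No other singleton works — e.g. {Attendance} leaves P1 open — so {TestScore} is the unique smallest valid adjustment set.

{TestScore}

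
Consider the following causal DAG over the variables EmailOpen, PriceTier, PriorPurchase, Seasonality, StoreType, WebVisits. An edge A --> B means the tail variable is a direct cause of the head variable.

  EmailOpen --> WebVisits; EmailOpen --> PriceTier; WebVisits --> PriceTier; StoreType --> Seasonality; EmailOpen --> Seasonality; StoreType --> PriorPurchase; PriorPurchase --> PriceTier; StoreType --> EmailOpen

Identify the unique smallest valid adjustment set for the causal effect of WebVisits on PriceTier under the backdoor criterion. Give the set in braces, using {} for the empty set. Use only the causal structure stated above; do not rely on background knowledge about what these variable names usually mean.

Variables eligible for adjustment (non-descendants of WebVisits, excluding WebVisits and PriceTier): {EmailOpen, PriorPurchase, Seasonality, StoreType}.
Backdoor paths from WebVisits to PriceTier:
  P1: WebVisits <- EmailOpen <- StoreType -> PriorPurchase -> PriceTier
  P2: WebVisits <- EmailOpen -> Seasonality <- StoreType -> PriorPurchase -> PriceTier
  P3: WebVisits <- EmailOpen -> PriceTier
The empty set is not sufficient: P1 (WebVisits <- EmailOpen <- StoreType -> PriorPurchase -> PriceTier) has no collider blocking it and no conditioned non-collider, so it is open.
Try {EmailOpen}:
  P1: blocked at chain node EmailOpen ∈ conditioning set.
  P2: blocked at fork node EmailOpen ∈ conditioning set.
  P3: blocked at fork node EmailOpen ∈ conditioning set.
{EmailOpen} contains no descendant of WebVisits and blocks every backdoor path.
No other singleton works — e.g. {StoreType} leaves P3 open — so {EmailOpen} is the unique smallest valid adjustment set.

{EmailOpen}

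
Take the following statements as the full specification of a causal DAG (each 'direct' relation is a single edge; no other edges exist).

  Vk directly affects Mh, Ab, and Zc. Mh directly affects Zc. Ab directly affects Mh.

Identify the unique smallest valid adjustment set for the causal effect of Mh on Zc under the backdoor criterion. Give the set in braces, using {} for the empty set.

{Vk}

Variables eligible for adjustment (non-descendants of Mh, excluding Mh and Zc): {Ab, Vk}.
Backdoor paths from Mh to Zc:
  P1: Mh <- Vk -> Zc
  P2: Mh <- Ab <- Vk -> Zc
The empty set is not sufficient: P1 (Mh <- Vk -> Zc) has no collider blocking it and no conditioned non-collider, so it is open.
Try {Vk}:
  P1: blocked at fork node Vk ∈ conditioning set.
  P2: blocked at fork node Vk ∈ conditioning set.
{Vk} contains no descendant of Mh and blocks every backdoor path.
No other singleton works — e.g. {Ab} leaves P1 open — so {Vk} is the unique smallest valid adjustment set.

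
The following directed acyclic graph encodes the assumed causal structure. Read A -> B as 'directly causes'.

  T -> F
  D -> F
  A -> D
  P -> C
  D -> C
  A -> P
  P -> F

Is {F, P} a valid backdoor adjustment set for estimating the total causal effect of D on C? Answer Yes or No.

Backdoor paths from D to C (paths whose first edge points into D):
  P1: D <- A -> P -> C
Condition 1 (no descendant of D in the set): FAILS — F is a descendant of D.
Condition 2 (every backdoor path blocked by {F, P}):
  P1: blocked at chain node P ∈ conditioning set.
{F, P} does not satisfy the backdoor criterion.

No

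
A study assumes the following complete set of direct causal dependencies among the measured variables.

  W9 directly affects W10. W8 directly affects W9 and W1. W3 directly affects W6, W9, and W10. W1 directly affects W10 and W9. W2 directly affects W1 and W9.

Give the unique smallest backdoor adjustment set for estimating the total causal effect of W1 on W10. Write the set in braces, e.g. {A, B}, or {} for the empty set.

{W2, W8}

Variables eligible for adjustment (non-descendants of W1, excluding W1 and W10): {W2, W3, W6, W8}.
Backdoor paths from W1 to W10:
  P1: W1 <- W2 -> W9 <- W3 -> W10
  P2: W1 <- W2 -> W9 -> W10
  P3: W1 <- W8 -> W9 <- W3 -> W10
  P4: W1 <- W8 -> W9 -> W10
The empty set is not sufficient: P2 (W1 <- W2 -> W9 -> W10) has no collider blocking it and no conditioned non-collider, so it is open.
Try {W2, W8}:
  P1: blocked at fork node W2 ∈ conditioning set.
  P2: blocked at fork node W2 ∈ conditioning set.
  P3: blocked at fork node W8 ∈ conditioning set.
  P4: blocked at fork node W8 ∈ conditioning set.
{W2, W8} contains no descendant of W1 and blocks every backdoor path.
Every element of {W2, W8} is needed (dropping W2 leaves P2 open; dropping W8 leaves P4 open), so no proper subset is valid.
Among all size-2 subsets of the eligible variables, only {W2, W8} blocks every backdoor path, so it is the unique smallest valid adjustment set.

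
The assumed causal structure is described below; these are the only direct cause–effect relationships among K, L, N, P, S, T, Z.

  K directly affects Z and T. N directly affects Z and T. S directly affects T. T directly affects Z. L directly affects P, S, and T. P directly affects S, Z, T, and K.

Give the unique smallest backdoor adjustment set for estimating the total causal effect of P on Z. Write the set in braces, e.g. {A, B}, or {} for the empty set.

{L}

Variables eligible for adjustment (non-descendants of P, excluding P and Z): {L, N}.
Backdoor paths from P to Z:
  P1: P <- L -> S -> T <- N -> Z
  P2: P <- L -> S -> T <- K -> Z
  P3: P <- L -> S -> T -> Z
  P4: P <- L -> T <- N -> Z
  P5: P <- L -> T <- K -> Z
  P6: P <- L -> T -> Z
The empty set is not sufficient: P3 (P <- L -> S -> T -> Z) has no collider blocking it and no conditioned non-collider, so it is open.
Try {L}:
  P1: blocked at fork node L ∈ conditioning set.
  P2: blocked at fork node L ∈ conditioning set.
  P3: blocked at fork node L ∈ conditioning set.
  P4: blocked at fork node L ∈ conditioning set.
  P5: blocked at fork node L ∈ conditioning set.
  P6: blocked at fork node L ∈ conditioning set.
{L} contains no descendant of P and blocks every backdoor path.
No other singleton works — e.g. {N} leaves P3 open — so {L} is the unique smallest valid adjustment set.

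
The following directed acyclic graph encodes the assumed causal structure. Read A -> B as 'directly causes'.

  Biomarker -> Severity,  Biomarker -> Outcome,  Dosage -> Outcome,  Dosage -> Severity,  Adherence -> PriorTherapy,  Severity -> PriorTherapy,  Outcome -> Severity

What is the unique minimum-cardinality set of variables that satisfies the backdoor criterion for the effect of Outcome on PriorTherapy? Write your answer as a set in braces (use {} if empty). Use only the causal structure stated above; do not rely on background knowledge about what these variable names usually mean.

{Biomarker, Dosage}

Variables eligible for adjustment (non-descendants of Outcome, excluding Outcome and PriorTherapy): {Adherence, Biomarker, Dosage}.
Backdoor paths from Outcome to PriorTherapy:
  P1: Outcome <- Biomarker -> Severity -> PriorTherapy
  P2: Outcome <- Dosage -> Severity -> PriorTherapy
The empty set is not sufficient: P1 (Outcome <- Biomarker -> Severity -> PriorTherapy) has no collider blocking it and no conditioned non-collider, so it is open.
Try {Biomarker, Dosage}:
  P1: blocked at fork node Biomarker ∈ conditioning set.
  P2: blocked at fork node Dosage ∈ conditioning set.
{Biomarker, Dosage} contains no descendant of Outcome and blocks every backdoor path.
Every element of {Biomarker, Dosage} is needed (dropping Biomarker leaves P1 open; dropping Dosage leaves P2 open), so no proper subset is valid.
Among all size-2 subsets of the eligible variables, only {Biomarker, Dosage} blocks every backdoor path, so it is the unique smallest valid adjustment set.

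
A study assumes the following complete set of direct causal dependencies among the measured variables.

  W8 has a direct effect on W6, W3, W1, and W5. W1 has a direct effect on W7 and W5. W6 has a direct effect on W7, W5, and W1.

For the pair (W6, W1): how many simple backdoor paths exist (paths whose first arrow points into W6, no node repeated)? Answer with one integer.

A backdoor path from W6 to W1 is any simple undirected path whose first edge points into W6 (i.e. leaves W6 via a parent).
Parents of W6: {W8}.
Enumerating:
  P1: W6 <- W8 -> W1
  P2: W6 <- W8 -> W5 <- W1
That exhausts the simple backdoor paths. Count: 2.

2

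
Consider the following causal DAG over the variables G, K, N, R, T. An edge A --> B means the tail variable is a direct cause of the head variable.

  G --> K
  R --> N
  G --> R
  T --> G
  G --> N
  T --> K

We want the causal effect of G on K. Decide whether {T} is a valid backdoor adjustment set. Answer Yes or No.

Backdoor paths from G to K (paths whose first edge points into G):
  P1: G <- T -> K
Condition 1 (no descendant of G in the set): holds — descendants of G are {K, N, R}; none are in {T}.
Condition 2 (every backdoor path blocked by {T}):
  P1: blocked at fork node T ∈ conditioning set.
{T} satisfies the backdoor criterion.

Yes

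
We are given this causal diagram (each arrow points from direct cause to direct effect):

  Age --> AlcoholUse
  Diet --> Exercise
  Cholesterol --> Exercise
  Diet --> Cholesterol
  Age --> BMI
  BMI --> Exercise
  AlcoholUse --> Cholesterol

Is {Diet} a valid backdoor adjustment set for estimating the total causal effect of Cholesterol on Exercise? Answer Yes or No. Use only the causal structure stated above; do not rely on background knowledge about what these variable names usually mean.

Backdoor paths from Cholesterol to Exercise (paths whose first edge points into Cholesterol):
  P1: Cholesterol <- AlcoholUse <- Age -> BMI -> Exercise
  P2: Cholesterol <- Diet -> Exercise
Condition 1 (no descendant of Cholesterol in the set): holds — descendants of Cholesterol are {Exercise}; none are in {Diet}.
Condition 2 (every backdoor path blocked by {Diet}):
  P1: open — no interior node is in the conditioning set.
  P2: blocked at fork node Diet ∈ conditioning set.
{Diet} does not satisfy the backdoor criterion.

No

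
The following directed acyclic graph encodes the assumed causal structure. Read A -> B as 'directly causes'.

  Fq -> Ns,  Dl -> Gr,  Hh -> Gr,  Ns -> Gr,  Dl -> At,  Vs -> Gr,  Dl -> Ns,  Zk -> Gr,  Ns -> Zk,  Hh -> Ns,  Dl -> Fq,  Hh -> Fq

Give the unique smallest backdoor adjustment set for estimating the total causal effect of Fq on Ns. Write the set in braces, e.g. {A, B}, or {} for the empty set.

Variables eligible for adjustment (non-descendants of Fq, excluding Fq and Ns): {At, Dl, Hh, Vs}.
Backdoor paths from Fq to Ns:
  P1: Fq <- Dl -> Ns
  P2: Fq <- Dl -> Gr <- Hh -> Ns
  P3: Fq <- Dl -> Gr <- Ns
  P4: Fq <- Dl -> Gr <- Zk <- Ns
  P5: Fq <- Hh -> Ns
  P6: Fq <- Hh -> Gr <- Dl -> Ns
  P7: Fq <- Hh -> Gr <- Ns
  P8: Fq <- Hh -> Gr <- Zk <- Ns
The empty set is not sufficient: P1 (Fq <- Dl -> Ns) has no collider blocking it and no conditioned non-collider, so it is open.
Try {Dl, Hh}:
  P1: blocked at fork node Dl ∈ conditioning set.
  P2: blocked at fork node Dl ∈ conditioning set.
  P3: blocked at fork node Dl ∈ conditioning set.
  P4: blocked at fork node Dl ∈ conditioning set.
  P5: blocked at fork node Hh ∈ conditioning set.
  P6: blocked at fork node Hh ∈ conditioning set.
  P7: blocked at fork node Hh ∈ conditioning set.
  P8: blocked at fork node Hh ∈ conditioning set.
{Dl, Hh} contains no descendant of Fq and blocks every backdoor path.
Every element of {Dl, Hh} is needed (dropping Dl leaves P1 open; dropping Hh leaves P5 open), so no proper subset is valid.
Among all size-2 subsets of the eligible variables, only {Dl, Hh} blocks every backdoor path, so it is the unique smallest valid adjustment set.

{Dl, Hh}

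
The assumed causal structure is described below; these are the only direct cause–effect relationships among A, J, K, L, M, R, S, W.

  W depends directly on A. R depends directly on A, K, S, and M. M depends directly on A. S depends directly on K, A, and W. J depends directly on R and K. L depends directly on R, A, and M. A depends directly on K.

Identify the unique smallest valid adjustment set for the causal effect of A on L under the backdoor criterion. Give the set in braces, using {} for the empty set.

{K}

Variables eligible for adjustment (non-descendants of A, excluding A and L): {K}.
Backdoor paths from A to L:
  P1: A <- K -> S -> R <- M -> L
  P2: A <- K -> S -> R -> L
  P3: A <- K -> R <- M -> L
  P4: A <- K -> R -> L
  P5: A <- K -> J <- R <- M -> L
  P6: A <- K -> J <- R -> L
The empty set is not sufficient: P2 (A <- K -> S -> R -> L) has no collider blocking it and no conditioned non-collider, so it is open.
Try {K}:
  P1: blocked at fork node K ∈ conditioning set.
  P2: blocked at fork node K ∈ conditioning set.
  P3: blocked at fork node K ∈ conditioning set.
  P4: blocked at fork node K ∈ conditioning set.
  P5: blocked at fork node K ∈ conditioning set.
  P6: blocked at fork node K ∈ conditioning set.
{K} contains no descendant of A and blocks every backdoor path.
{K} is the unique smallest valid adjustment set.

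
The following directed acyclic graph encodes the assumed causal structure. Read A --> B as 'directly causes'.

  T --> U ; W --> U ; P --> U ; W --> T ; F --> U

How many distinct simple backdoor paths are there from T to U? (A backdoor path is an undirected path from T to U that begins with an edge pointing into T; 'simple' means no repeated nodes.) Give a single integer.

1

A backdoor path from T to U is any simple undirected path whose first edge points into T (i.e. leaves T via a parent).
Parents of T: {W}.
Enumerating:
  P1: T <- W -> U
That exhausts the simple backdoor paths. Count: 1.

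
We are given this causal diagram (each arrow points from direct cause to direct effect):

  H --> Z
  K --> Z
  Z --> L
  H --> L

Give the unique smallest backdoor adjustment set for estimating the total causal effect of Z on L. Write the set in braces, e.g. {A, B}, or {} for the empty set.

{H}

Variables eligible for adjustment (non-descendants of Z, excluding Z and L): {H, K}.
Backdoor paths from Z to L:
  P1: Z <- H -> L
The empty set is not sufficient: P1 (Z <- H -> L) has no collider blocking it and no conditioned non-collider, so it is open.
Try {H}:
  P1: blocked at fork node H ∈ conditioning set.
{H} contains no descendant of Z and blocks every backdoor path.
No other singleton works — e.g. {K} leaves P1 open — so {H} is the unique smallest valid adjustment set.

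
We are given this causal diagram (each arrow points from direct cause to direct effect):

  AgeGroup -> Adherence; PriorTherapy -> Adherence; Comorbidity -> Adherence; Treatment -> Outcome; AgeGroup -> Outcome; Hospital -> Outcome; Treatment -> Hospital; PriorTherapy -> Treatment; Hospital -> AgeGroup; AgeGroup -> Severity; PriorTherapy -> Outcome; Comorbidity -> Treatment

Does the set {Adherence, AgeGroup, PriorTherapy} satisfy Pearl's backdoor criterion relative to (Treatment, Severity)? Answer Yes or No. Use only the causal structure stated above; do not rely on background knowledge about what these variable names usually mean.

Backdoor paths from Treatment to Severity (paths whose first edge points into Treatment):
  P1: Treatment <- Comorbidity -> Adherence <- PriorTherapy -> Outcome <- Hospital -> AgeGroup -> Severity
  P2: Treatment <- Comorbidity -> Adherence <- PriorTherapy -> Outcome <- AgeGroup -> Severity
  P3: Treatment <- Comorbidity -> Adherence <- AgeGroup -> Severity
  P4: Treatment <- PriorTherapy -> Adherence <- AgeGroup -> Severity
  P5: Treatment <- PriorTherapy -> Outcome <- Hospital -> AgeGroup -> Severity
  P6: Treatment <- PriorTherapy -> Outcome <- AgeGroup -> Severity
Condition 1 (no descendant of Treatment in the set): FAILS — Adherence and AgeGroup are descendants of Treatment.
Condition 2 (every backdoor path blocked by {Adherence, AgeGroup, PriorTherapy}):
  P1: blocked at fork node PriorTherapy ∈ conditioning set.
  P2: blocked at fork node PriorTherapy ∈ conditioning set.
  P3: blocked at fork node AgeGroup ∈ conditioning set.
  P4: blocked at fork node PriorTherapy ∈ conditioning set.
  P5: blocked at fork node PriorTherapy ∈ conditioning set.
  P6: blocked at fork node PriorTherapy ∈ conditioning set.
{Adherence, AgeGroup, PriorTherapy} does not satisfy the backdoor criterion.

No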